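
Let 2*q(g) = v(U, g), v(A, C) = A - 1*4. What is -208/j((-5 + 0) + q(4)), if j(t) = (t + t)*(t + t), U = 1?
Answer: -16/13 ≈ -1.2308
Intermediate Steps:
v(A, C) = -4 + A (v(A, C) = A - 4 = -4 + A)
q(g) = -3/2 (q(g) = (-4 + 1)/2 = (1/2)*(-3) = -3/2)
j(t) = 4*t**2 (j(t) = (2*t)*(2*t) = 4*t**2)
-208/j((-5 + 0) + q(4)) = -208*1/(4*((-5 + 0) - 3/2)**2) = -208*1/(4*(-5 - 3/2)**2) = -208/(4*(-13/2)**2) = -208/(4*(169/4)) = -208/169 = -208*1/169 = -16/13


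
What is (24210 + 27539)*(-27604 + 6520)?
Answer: -1091075916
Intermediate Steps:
(24210 + 27539)*(-27604 + 6520) = 51749*(-21084) = -1091075916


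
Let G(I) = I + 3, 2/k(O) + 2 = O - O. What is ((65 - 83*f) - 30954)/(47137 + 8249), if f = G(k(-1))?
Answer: -31055/55386 ≈ -0.56070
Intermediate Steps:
k(O) = -1 (k(O) = 2/(-2 + (O - O)) = 2/(-2 + 0) = 2/(-2) = 2*(-1/2) = -1)
G(I) = 3 + I
f = 2 (f = 3 - 1 = 2)
((65 - 83*f) - 30954)/(47137 + 8249) = ((65 - 83*2) - 30954)/(47137 + 8249) = ((65 - 166) - 30954)/55386 = (-101 - 30954)*(1/55386) = -31055*1/55386 = -31055/55386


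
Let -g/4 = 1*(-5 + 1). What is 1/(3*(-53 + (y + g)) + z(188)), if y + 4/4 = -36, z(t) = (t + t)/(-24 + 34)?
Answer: -5/922 ≈ -0.0054230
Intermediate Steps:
g = 16 (g = -4*(-5 + 1) = -4*(-4) = 16)
z(t) = t/5 (z(t) = (2*t)/10 = (2*t)*(⅒) = t/5)
y = -37 (y = -1 - 36 = -37)
1/(3*(-53 + (y + g)) + z(188)) = 1/(3*(-53 + (-37 + 16)) + (⅕)*188) = 1/(3*(-53 - 21) + 188/5) = 1/(3*(-74) + 188/5) = 1/(-222 + 188/5) = 1/(-922/5) = -5/922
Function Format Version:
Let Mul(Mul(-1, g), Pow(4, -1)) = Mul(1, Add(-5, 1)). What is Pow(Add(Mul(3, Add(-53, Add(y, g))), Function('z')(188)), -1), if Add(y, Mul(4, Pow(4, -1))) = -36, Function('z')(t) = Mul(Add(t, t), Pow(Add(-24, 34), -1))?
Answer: Rational(-5, 922) ≈ -0.0054230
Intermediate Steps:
g = 16 (g = Mul(-4, Mul(1, Add(-5, 1))) = Mul(-4, Mul(1, -4)) = Mul(-4, -4) = 16)
Function('z')(t) = Mul(Rational(1, 5), t) (Function('z')(t) = Mul(Mul(2, t), Pow(10, -1)) = Mul(Mul(2, t), Rational(1, 10)) = Mul(Rational(1, 5), t))
y = -37 (y = Add(-1, -36) = -37)
Pow(Add(Mul(3, Add(-53, Add(y, g))), Function('z')(188)), -1) = Pow(Add(Mul(3, Add(-53, Add(-37, 16))), Mul(Rational(1, 5), 188)), -1) = Pow(Add(Mul(3, Add(-53, -21)), Rational(188, 5)), -1) = Pow(Add(Mul(3, -74), Rational(188, 5)), -1) = Pow(Add(-222, Rational(188, 5)), -1) = Pow(Rational(-922, 5), -1) = Rational(-5, 922)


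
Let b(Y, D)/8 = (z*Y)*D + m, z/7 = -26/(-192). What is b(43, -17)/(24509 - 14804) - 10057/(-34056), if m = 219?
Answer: -10505767/110171160 ≈ -0.095359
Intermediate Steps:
z = 91/96 (z = 7*(-26/(-192)) = 7*(-26*(-1/192)) = 7*(13/96) = 91/96 ≈ 0.94792)
b(Y, D) = 1752 + 91*D*Y/12 (b(Y, D) = 8*((91*Y/96)*D + 219) = 8*(91*D*Y/96 + 219) = 8*(219 + 91*D*Y/96) = 1752 + 91*D*Y/12)
b(43, -17)/(24509 - 14804) - 10057/(-34056) = (1752 + (91/12)*(-17)*43)/(24509 - 14804) - 10057/(-34056) = (1752 - 66521/12)/9705 - 10057*(-1/34056) = -45497/12*1/9705 + 10057/34056 = -45497/116460 + 10057/34056 = -10505767/110171160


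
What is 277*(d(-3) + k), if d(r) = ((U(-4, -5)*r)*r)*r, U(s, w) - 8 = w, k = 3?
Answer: -21606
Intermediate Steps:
U(s, w) = 8 + w
d(r) = 3*r³ (d(r) = (((8 - 5)*r)*r)*r = ((3*r)*r)*r = (3*r²)*r = 3*r³)
277*(d(-3) + k) = 277*(3*(-3)³ + 3) = 277*(3*(-27) + 3) = 277*(-81 + 3) = 277*(-78) = -21606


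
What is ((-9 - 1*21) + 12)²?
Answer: 324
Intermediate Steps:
((-9 - 1*21) + 12)² = ((-9 - 21) + 12)² = (-30 + 12)² = (-18)² = 324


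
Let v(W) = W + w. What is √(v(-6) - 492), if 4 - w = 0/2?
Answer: I*√494 ≈ 22.226*I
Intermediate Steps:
w = 4 (w = 4 - 0/2 = 4 - 1*0 = 4 + 0 = 4)
v(W) = 4 + W (v(W) = W + 4 = 4 + W)
√(v(-6) - 492) = √((4 - 6) - 492) = √(-2 - 492) = √(-494) = I*√494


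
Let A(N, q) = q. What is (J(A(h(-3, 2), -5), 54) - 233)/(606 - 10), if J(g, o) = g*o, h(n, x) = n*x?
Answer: -503/596 ≈ -0.84396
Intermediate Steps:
(J(A(h(-3, 2), -5), 54) - 233)/(606 - 10) = (-5*54 - 233)/(606 - 10) = (-270 - 233)/596 = -503*1/596 = -503/596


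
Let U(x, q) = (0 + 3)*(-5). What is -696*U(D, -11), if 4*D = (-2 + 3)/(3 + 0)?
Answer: 10440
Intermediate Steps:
D = 1/12 (D = ((-2 + 3)/(3 + 0))/4 = (1/3)/4 = (1*(⅓))/4 = (¼)*(⅓) = 1/12 ≈ 0.083333)
U(x, q) = -15 (U(x, q) = 3*(-5) = -15)
-696*U(D, -11) = -696*(-15) = 10440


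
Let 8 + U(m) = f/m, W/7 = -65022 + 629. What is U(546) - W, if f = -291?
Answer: 82035129/182 ≈ 4.5074e+5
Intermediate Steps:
W = -450751 (W = 7*(-65022 + 629) = 7*(-64393) = -450751)
U(m) = -8 - 291/m
U(546) - W = (-8 - 291/546) - 1*(-450751) = (-8 - 291*1/546) + 450751 = (-8 - 97/182) + 450751 = -1553/182 + 450751 = 82035129/182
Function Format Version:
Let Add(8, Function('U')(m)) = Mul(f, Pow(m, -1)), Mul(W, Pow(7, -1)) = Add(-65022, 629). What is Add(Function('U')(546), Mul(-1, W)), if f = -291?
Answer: Rational(82035129, 182) ≈ 4.5074e+5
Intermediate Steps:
W = -450751 (W = Mul(7, Add(-65022, 629)) = Mul(7, -64393) = -450751)
Function('U')(m) = Add(-8, Mul(-291, Pow(m, -1)))
Add(Function('U')(546), Mul(-1, W)) = Add(Add(-8, Mul(-291, Pow(546, -1))), Mul(-1, -450751)) = Add(Add(-8, Mul(-291, Rational(1, 546))), 450751) = Add(Add(-8, Rational(-97, 182)), 450751) = Add(Rational(-1553, 182), 450751) = Rational(82035129, 182)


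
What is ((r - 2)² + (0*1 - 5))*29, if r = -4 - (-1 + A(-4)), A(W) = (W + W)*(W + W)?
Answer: 137924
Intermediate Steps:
A(W) = 4*W² (A(W) = (2*W)*(2*W) = 4*W²)
r = -67 (r = -4 - (-1 + 4*(-4)²) = -4 - (-1 + 4*16) = -4 - (-1 + 64) = -4 - 1*63 = -4 - 63 = -67)
((r - 2)² + (0*1 - 5))*29 = ((-67 - 2)² + (0*1 - 5))*29 = ((-69)² + (0 - 5))*29 = (4761 - 5)*29 = 4756*29 = 137924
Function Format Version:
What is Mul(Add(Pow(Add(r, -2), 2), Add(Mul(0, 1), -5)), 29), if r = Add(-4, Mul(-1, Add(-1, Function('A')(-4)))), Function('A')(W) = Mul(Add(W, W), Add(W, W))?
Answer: 137924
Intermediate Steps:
Function('A')(W) = Mul(4, Pow(W, 2)) (Function('A')(W) = Mul(Mul(2, W), Mul(2, W)) = Mul(4, Pow(W, 2)))
r = -67 (r = Add(-4, Mul(-1, Add(-1, Mul(4, Pow(-4, 2))))) = Add(-4, Mul(-1, Add(-1, Mul(4, 16)))) = Add(-4, Mul(-1, Add(-1, 64))) = Add(-4, Mul(-1, 63)) = Add(-4, -63) = -67)
Mul(Add(Pow(Add(r, -2), 2), Add(Mul(0, 1), -5)), 29) = Mul(Add(Pow(Add(-67, -2), 2), Add(Mul(0, 1), -5)), 29) = Mul(Add(Pow(-69, 2), Add(0, -5)), 29) = Mul(Add(4761, -5), 29) = Mul(4756, 29) = 137924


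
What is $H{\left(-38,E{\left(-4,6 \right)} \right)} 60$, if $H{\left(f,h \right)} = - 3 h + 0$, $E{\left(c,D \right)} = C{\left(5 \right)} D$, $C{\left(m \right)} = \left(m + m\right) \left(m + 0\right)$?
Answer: $-54000$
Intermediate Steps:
$C{\left(m \right)} = 2 m^{2}$ ($C{\left(m \right)} = 2 m m = 2 m^{2}$)
$E{\left(c,D \right)} = 50 D$ ($E{\left(c,D \right)} = 2 \cdot 5^{2} D = 2 \cdot 25 D = 50 D$)
$H{\left(f,h \right)} = - 3 h$
$H{\left(-38,E{\left(-4,6 \right)} \right)} 60 = - 3 \cdot 50 \cdot 6 \cdot 60 = \left(-3\right) 300 \cdot 60 = \left(-900\right) 60 = -54000$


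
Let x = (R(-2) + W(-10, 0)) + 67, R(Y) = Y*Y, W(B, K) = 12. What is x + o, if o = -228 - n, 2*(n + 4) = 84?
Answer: -183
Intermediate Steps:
n = 38 (n = -4 + (1/2)*84 = -4 + 42 = 38)
R(Y) = Y**2
x = 83 (x = ((-2)**2 + 12) + 67 = (4 + 12) + 67 = 16 + 67 = 83)
o = -266 (o = -228 - 1*38 = -228 - 38 = -266)
x + o = 83 - 266 = -183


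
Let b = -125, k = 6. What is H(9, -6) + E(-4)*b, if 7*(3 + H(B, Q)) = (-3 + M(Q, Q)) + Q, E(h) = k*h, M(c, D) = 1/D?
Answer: 125819/42 ≈ 2995.7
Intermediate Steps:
E(h) = 6*h
H(B, Q) = -24/7 + Q/7 + 1/(7*Q) (H(B, Q) = -3 + ((-3 + 1/Q) + Q)/7 = -3 + (-3 + Q + 1/Q)/7 = -3 + (-3/7 + Q/7 + 1/(7*Q)) = -24/7 + Q/7 + 1/(7*Q))
H(9, -6) + E(-4)*b = (⅐)*(1 - 6*(-24 - 6))/(-6) + (6*(-4))*(-125) = (⅐)*(-⅙)*(1 - 6*(-30)) - 24*(-125) = (⅐)*(-⅙)*(1 + 180) + 3000 = (⅐)*(-⅙)*181 + 3000 = -181/42 + 3000 = 125819/42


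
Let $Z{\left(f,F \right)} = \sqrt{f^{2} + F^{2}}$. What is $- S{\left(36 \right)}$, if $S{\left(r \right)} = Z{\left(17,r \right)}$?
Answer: $- \sqrt{1585} \approx -39.812$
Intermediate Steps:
$Z{\left(f,F \right)} = \sqrt{F^{2} + f^{2}}$
$S{\left(r \right)} = \sqrt{289 + r^{2}}$ ($S{\left(r \right)} = \sqrt{r^{2} + 17^{2}} = \sqrt{r^{2} + 289} = \sqrt{289 + r^{2}}$)
$- S{\left(36 \right)} = - \sqrt{289 + 36^{2}} = - \sqrt{289 + 1296} = - \sqrt{1585}$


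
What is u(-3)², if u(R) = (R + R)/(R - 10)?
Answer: 36/169 ≈ 0.21302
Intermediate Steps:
u(R) = 2*R/(-10 + R) (u(R) = (2*R)/(-10 + R) = 2*R/(-10 + R))
u(-3)² = (2*(-3)/(-10 - 3))² = (2*(-3)/(-13))² = (2*(-3)*(-1/13))² = (6/13)² = 36/169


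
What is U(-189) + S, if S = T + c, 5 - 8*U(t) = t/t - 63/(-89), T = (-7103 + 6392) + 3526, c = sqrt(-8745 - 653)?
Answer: 2004573/712 + I*sqrt(9398) ≈ 2815.4 + 96.943*I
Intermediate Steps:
c = I*sqrt(9398) (c = sqrt(-9398) = I*sqrt(9398) ≈ 96.943*I)
T = 2815 (T = -711 + 3526 = 2815)
U(t) = 293/712 (U(t) = 5/8 - (t/t - 63/(-89))/8 = 5/8 - (1 - 63*(-1/89))/8 = 5/8 - (1 + 63/89)/8 = 5/8 - 1/8*152/89 = 5/8 - 19/89 = 293/712)
S = 2815 + I*sqrt(9398) ≈ 2815.0 + 96.943*I
U(-189) + S = 293/712 + (2815 + I*sqrt(9398)) = 2004573/712 + I*sqrt(9398)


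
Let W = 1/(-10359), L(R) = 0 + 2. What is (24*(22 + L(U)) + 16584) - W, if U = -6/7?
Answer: 177760441/10359 ≈ 17160.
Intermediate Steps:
U = -6/7 (U = -6*⅐ = -6/7 ≈ -0.85714)
L(R) = 2
W = -1/10359 ≈ -9.6534e-5
(24*(22 + L(U)) + 16584) - W = (24*(22 + 2) + 16584) - 1*(-1/10359) = (24*24 + 16584) + 1/10359 = (576 + 16584) + 1/10359 = 17160 + 1/10359 = 177760441/10359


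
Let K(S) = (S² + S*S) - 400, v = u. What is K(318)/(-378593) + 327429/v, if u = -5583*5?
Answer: -43198971439/3522807865 ≈ -12.263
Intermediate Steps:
u = -27915
v = -27915
K(S) = -400 + 2*S² (K(S) = (S² + S²) - 400 = 2*S² - 400 = -400 + 2*S²)
K(318)/(-378593) + 327429/v = (-400 + 2*318²)/(-378593) + 327429/(-27915) = (-400 + 2*101124)*(-1/378593) + 327429*(-1/27915) = (-400 + 202248)*(-1/378593) - 109143/9305 = 201848*(-1/378593) - 109143/9305 = -201848/378593 - 109143/9305 = -43198971439/3522807865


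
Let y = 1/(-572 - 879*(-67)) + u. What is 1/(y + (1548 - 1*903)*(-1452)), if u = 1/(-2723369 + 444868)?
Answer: -132884456821/124451609188919160 ≈ -1.0678e-6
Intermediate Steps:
u = -1/2278501 (u = 1/(-2278501) = -1/2278501 ≈ -4.3888e-7)
y = 2220180/132884456821 (y = 1/(-572 - 879*(-67)) - 1/2278501 = 1/(-572 + 58893) - 1/2278501 = 1/58321 - 1/2278501 = 2220180/132884456821 ≈ 1.6708e-5)
1/(y + (1548 - 1*903)*(-1452)) = 1/(2220180/132884456821 + (1548 - 1*903)*(-1452)) = 1/(2220180/132884456821 + (1548 - 903)*(-1452)) = 1/(2220180/132884456821 + 645*(-1452)) = 1/(2220180/132884456821 - 936540) = 1/(-124451609188919160/132884456821) = -132884456821/124451609188919160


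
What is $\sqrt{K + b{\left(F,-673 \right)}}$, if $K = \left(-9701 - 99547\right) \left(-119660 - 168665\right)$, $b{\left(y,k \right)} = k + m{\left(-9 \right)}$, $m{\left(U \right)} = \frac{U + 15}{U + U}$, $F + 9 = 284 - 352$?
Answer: $\frac{22 \sqrt{585723885}}{3} \approx 1.7748 \cdot 10^{5}$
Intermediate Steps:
$F = -77$ ($F = -9 + \left(284 - 352\right) = -9 - 68 = -77$)
$m{\left(U \right)} = \frac{15 + U}{2 U}$
$b{\left(y,k \right)} = - \frac{1}{3} + k$ ($b{\left(y,k \right)} = k + \frac{15 - 9}{2 \left(-9\right)} = k + \frac{1}{2} \left(- \frac{1}{9}\right) 6 = k - \frac{1}{3} = - \frac{1}{3} + k$)
$K = 31498929600$ ($K = \left(-109248\right) \left(-288325\right) = 31498929600$)
$\sqrt{K + b{\left(F,-673 \right)}} = \sqrt{31498929600 - \frac{2020}{3}} = \sqrt{\frac{94496786780}{3}} = \frac{22 \sqrt{585723885}}{3}$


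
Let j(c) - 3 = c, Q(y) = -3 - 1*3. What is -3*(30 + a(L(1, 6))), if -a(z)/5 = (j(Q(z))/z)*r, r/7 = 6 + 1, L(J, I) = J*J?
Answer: -2295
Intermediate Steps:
Q(y) = -6 (Q(y) = -3 - 3 = -6)
j(c) = 3 + c
L(J, I) = J**2
r = 49 (r = 7*(6 + 1) = 7*7 = 49)
a(z) = 735/z (a(z) = -5*(3 - 6)/z*49 = -5*(-3/z)*49 = -(-735)/z = 735/z)
-3*(30 + a(L(1, 6))) = -3*(30 + 735/(1**2)) = -3*(30 + 735/1) = -3*(30 + 735*1) = -3*(30 + 735) = -3*765 = -2295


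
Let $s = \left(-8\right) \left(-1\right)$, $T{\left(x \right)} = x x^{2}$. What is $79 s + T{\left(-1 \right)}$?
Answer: $631$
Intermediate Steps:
$T{\left(x \right)} = x^{3}$
$s = 8$
$79 s + T{\left(-1 \right)} = 79 \cdot 8 + \left(-1\right)^{3} = 632 - 1 = 631$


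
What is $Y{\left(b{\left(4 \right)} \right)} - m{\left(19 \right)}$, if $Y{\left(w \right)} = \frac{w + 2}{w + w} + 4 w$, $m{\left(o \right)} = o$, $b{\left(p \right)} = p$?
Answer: $- \frac{9}{4} \approx -2.25$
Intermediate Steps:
$Y{\left(w \right)} = 4 w + \frac{2 + w}{2 w}$ ($Y{\left(w \right)} = \frac{2 + w}{2 w} + 4 w = 4 w + \frac{2 + w}{2 w}$)
$Y{\left(b{\left(4 \right)} \right)} - m{\left(19 \right)} = \left(\frac{1}{2} + \frac{1}{4} + 4 \cdot 4\right) - 19 = \left(\frac{1}{2} + \frac{1}{4} + 16\right) - 19 = \frac{67}{4} - 19 = - \frac{9}{4}$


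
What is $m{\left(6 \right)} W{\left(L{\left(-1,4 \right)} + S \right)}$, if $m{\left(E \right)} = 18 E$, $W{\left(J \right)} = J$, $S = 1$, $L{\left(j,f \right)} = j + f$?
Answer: $432$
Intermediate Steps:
$L{\left(j,f \right)} = f + j$
$m{\left(6 \right)} W{\left(L{\left(-1,4 \right)} + S \right)} = 18 \cdot 6 \left(\left(4 - 1\right) + 1\right) = 108 \left(3 + 1\right) = 108 \cdot 4 = 432$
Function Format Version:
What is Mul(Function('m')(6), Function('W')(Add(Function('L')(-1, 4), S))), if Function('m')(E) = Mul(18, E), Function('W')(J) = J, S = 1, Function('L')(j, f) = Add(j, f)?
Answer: 432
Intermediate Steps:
Function('L')(j, f) = Add(f, j)
Mul(Function('m')(6), Function('W')(Add(Function('L')(-1, 4), S))) = Mul(Mul(18, 6), Add(Add(4, -1), 1)) = Mul(108, Add(3, 1)) = Mul(108, 4) = 432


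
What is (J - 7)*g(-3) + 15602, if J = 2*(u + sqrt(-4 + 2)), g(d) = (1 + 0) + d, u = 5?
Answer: 15596 - 4*I*sqrt(2) ≈ 15596.0 - 5.6569*I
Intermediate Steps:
g(d) = 1 + d
J = 10 + 2*I*sqrt(2) (J = 2*(5 + sqrt(-4 + 2)) = 2*(5 + sqrt(-2)) = 2*(5 + I*sqrt(2)) = 10 + 2*I*sqrt(2) ≈ 10.0 + 2.8284*I)
(J - 7)*g(-3) + 15602 = ((10 + 2*I*sqrt(2)) - 7)*(1 - 3) + 15602 = (3 + 2*I*sqrt(2))*(-2) + 15602 = (-6 - 4*I*sqrt(2)) + 15602 = 15596 - 4*I*sqrt(2)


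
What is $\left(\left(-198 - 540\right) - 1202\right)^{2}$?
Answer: $3763600$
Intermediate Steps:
$\left(\left(-198 - 540\right) - 1202\right)^{2} = \left(-738 - 1202\right)^{2} = \left(-1940\right)^{2} = 3763600$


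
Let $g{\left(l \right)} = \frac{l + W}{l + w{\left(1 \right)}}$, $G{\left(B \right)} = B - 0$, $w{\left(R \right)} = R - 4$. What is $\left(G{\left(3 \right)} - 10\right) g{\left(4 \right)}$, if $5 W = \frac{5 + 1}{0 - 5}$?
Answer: $- \frac{658}{25} \approx -26.32$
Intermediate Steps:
$w{\left(R \right)} = -4 + R$ ($w{\left(R \right)} = R - 4 = -4 + R$)
$W = - \frac{6}{25}$ ($W = \frac{\left(5 + 1\right) \frac{1}{0 - 5}}{5} = \frac{6 \frac{1}{-5}}{5} = \frac{6 \left(- \frac{1}{5}\right)}{5} = \frac{1}{5} \left(- \frac{6}{5}\right) = - \frac{6}{25} \approx -0.24$)
$G{\left(B \right)} = B$ ($G{\left(B \right)} = B + 0 = B$)
$g{\left(l \right)} = \frac{- \frac{6}{25} + l}{-3 + l}$ ($g{\left(l \right)} = \frac{l - \frac{6}{25}}{l + \left(-4 + 1\right)} = \frac{- \frac{6}{25} + l}{l - 3} = \frac{- \frac{6}{25} + l}{-3 + l}$)
$\left(G{\left(3 \right)} - 10\right) g{\left(4 \right)} = \left(3 - 10\right) \frac{- \frac{6}{25} + 4}{-3 + 4} = - 7 \cdot 1^{-1} \cdot \frac{94}{25} = - 7 \cdot 1 \cdot \frac{94}{25} = \left(-7\right) \frac{94}{25} = - \frac{658}{25}$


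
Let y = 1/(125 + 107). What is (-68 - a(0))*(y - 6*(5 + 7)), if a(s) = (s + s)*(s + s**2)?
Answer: 283951/58 ≈ 4895.7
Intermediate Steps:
a(s) = 2*s*(s + s**2) (a(s) = (2*s)*(s + s**2) = 2*s*(s + s**2))
y = 1/232 ≈ 0.0043103
(-68 - a(0))*(y - 6*(5 + 7)) = (-68 - 2*0**2*(1 + 0))*(1/232 - 6*(5 + 7)) = (-68 - 2*0)*(1/232 - 6*12) = (-68 - 1*0)*(1/232 - 72) = (-68 + 0)*(-16703/232) = -68*(-16703/232) = 283951/58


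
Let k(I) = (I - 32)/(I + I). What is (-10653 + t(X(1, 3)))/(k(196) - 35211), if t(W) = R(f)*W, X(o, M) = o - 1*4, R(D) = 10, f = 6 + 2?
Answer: 1046934/3450637 ≈ 0.30340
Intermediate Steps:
f = 8
X(o, M) = -4 + o (X(o, M) = o - 4 = -4 + o)
k(I) = (-32 + I)/(2*I) (k(I) = (-32 + I)/((2*I)) = (-32 + I)*(1/(2*I)) = (-32 + I)/(2*I))
t(W) = 10*W
(-10653 + t(X(1, 3)))/(k(196) - 35211) = (-10653 + 10*(-4 + 1))/((½)*(-32 + 196)/196 - 35211) = (-10653 + 10*(-3))/((½)*(1/196)*164 - 35211) = (-10653 - 30)/(41/98 - 35211) = -10683/(-3450637/98) = -10683*(-98/3450637) = 1046934/3450637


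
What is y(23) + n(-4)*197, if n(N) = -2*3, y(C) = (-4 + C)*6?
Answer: -1068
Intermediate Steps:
y(C) = -24 + 6*C
n(N) = -6
y(23) + n(-4)*197 = (-24 + 6*23) - 6*197 = (-24 + 138) - 1182 = 114 - 1182 = -1068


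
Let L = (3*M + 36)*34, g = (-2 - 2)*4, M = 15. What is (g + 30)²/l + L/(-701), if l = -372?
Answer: -290471/65193 ≈ -4.4556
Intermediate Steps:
g = -16 (g = -4*4 = -16)
L = 2754 (L = (3*15 + 36)*34 = (45 + 36)*34 = 81*34 = 2754)
(g + 30)²/l + L/(-701) = (-16 + 30)²/(-372) + 2754/(-701) = 14²*(-1/372) + 2754*(-1/701) = 196*(-1/372) - 2754/701 = -49/93 - 2754/701 = -290471/65193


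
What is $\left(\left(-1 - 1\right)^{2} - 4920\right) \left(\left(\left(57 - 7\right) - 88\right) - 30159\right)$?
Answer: $148448452$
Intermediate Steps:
$\left(\left(-1 - 1\right)^{2} - 4920\right) \left(\left(\left(57 - 7\right) - 88\right) - 30159\right) = \left(\left(-2\right)^{2} - 4920\right) \left(\left(50 - 88\right) - 30159\right) = \left(4 - 4920\right) \left(-38 - 30159\right) = \left(-4916\right) \left(-30197\right) = 148448452$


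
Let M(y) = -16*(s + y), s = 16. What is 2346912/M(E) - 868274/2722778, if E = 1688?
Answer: -33405171791/386634476 ≈ -86.400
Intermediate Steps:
M(y) = -256 - 16*y (M(y) = -16*(16 + y) = -256 - 16*y)
2346912/M(E) - 868274/2722778 = 2346912/(-256 - 16*1688) - 868274/2722778 = 2346912/(-256 - 27008) - 868274*1/2722778 = 2346912/(-27264) - 434137/1361389 = 2346912*(-1/27264) - 434137/1361389 = -24447/284 - 434137/1361389 = -33405171791/386634476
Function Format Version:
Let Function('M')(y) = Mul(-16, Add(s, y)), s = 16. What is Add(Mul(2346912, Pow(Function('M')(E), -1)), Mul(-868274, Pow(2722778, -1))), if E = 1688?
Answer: Rational(-33405171791, 386634476) ≈ -86.400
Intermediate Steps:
Function('M')(y) = Add(-256, Mul(-16, y)) (Function('M')(y) = Mul(-16, Add(16, y)) = Add(-256, Mul(-16, y)))
Add(Mul(2346912, Pow(Function('M')(E), -1)), Mul(-868274, Pow(2722778, -1))) = Add(Mul(2346912, Pow(Add(-256, Mul(-16, 1688)), -1)), Mul(-868274, Pow(2722778, -1))) = Add(Mul(2346912, Pow(Add(-256, -27008), -1)), Mul(-868274, Rational(1, 2722778))) = Add(Mul(2346912, Pow(-27264, -1)), Rational(-434137, 1361389)) = Add(Mul(2346912, Rational(-1, 27264)), Rational(-434137, 1361389)) = Add(Rational(-24447, 284), Rational(-434137, 1361389)) = Rational(-33405171791, 386634476)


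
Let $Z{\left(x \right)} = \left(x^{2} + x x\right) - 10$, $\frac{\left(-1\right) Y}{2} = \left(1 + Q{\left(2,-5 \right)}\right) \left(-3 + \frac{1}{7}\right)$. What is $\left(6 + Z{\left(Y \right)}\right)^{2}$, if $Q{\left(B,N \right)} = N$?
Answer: $\frac{2601408016}{2401} \approx 1.0835 \cdot 10^{6}$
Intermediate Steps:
$Y = - \frac{160}{7}$ ($Y = - 2 \left(1 - 5\right) \left(-3 + \frac{1}{7}\right) = - 2 \left(- 4 \left(-3 + \frac{1}{7}\right)\right) = - 2 \left(\left(-4\right) \left(- \frac{20}{7}\right)\right) = \left(-2\right) \frac{80}{7} = - \frac{160}{7} \approx -22.857$)
$Z{\left(x \right)} = -10 + 2 x^{2}$ ($Z{\left(x \right)} = \left(x^{2} + x^{2}\right) - 10 = 2 x^{2} - 10 = -10 + 2 x^{2}$)
$\left(6 + Z{\left(Y \right)}\right)^{2} = \left(6 - \left(10 - 2 \left(- \frac{160}{7}\right)^{2}\right)\right)^{2} = \left(6 + \left(-10 + 2 \cdot \frac{25600}{49}\right)\right)^{2} = \left(6 + \left(-10 + \frac{51200}{49}\right)\right)^{2} = \left(6 + \frac{50710}{49}\right)^{2} = \left(\frac{51004}{49}\right)^{2} = \frac{2601408016}{2401}$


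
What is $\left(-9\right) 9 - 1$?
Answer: $-82$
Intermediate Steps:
$\left(-9\right) 9 - 1 = -81 + \left(-4 + 3\right) = -81 - 1 = -82$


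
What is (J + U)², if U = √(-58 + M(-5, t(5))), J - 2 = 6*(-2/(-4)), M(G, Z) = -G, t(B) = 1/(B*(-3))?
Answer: (5 + I*√53)² ≈ -28.0 + 72.801*I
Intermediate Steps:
t(B) = -1/(3*B) (t(B) = 1/(-3*B) = -1/(3*B))
J = 5 (J = 2 + 6*(-2/(-4)) = 2 + 6*(-2*(-¼)) = 2 + 6*(½) = 2 + 3 = 5)
U = I*√53 (U = √(-58 - 1*(-5)) = √(-58 + 5) = √(-53) = I*√53 ≈ 7.2801*I)
(J + U)² = (5 + I*√53)²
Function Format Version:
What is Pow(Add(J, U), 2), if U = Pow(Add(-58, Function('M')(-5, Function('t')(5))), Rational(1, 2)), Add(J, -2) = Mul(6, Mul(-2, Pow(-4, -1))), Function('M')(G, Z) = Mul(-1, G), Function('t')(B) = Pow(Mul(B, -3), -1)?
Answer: Pow(Add(5, Mul(I, Pow(53, Rational(1, 2)))), 2) ≈ Add(-28.000, Mul(72.801, I))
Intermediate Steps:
Function('t')(B) = Mul(Rational(-1, 3), Pow(B, -1)) (Function('t')(B) = Pow(Mul(-3, B), -1) = Mul(Rational(-1, 3), Pow(B, -1)))
J = 5 (J = Add(2, Mul(6, Mul(-2, Pow(-4, -1)))) = Add(2, Mul(6, Mul(-2, Rational(-1, 4)))) = Add(2, Mul(6, Rational(1, 2))) = Add(2, 3) = 5)
U = Mul(I, Pow(53, Rational(1, 2))) (U = Pow(Add(-58, Mul(-1, -5)), Rational(1, 2)) = Pow(Add(-58, 5), Rational(1, 2)) = Pow(-53, Rational(1, 2)) = Mul(I, Pow(53, Rational(1, 2))) ≈ Mul(7.2801, I))
Pow(Add(J, U), 2) = Pow(Add(5, Mul(I, Pow(53, Rational(1, 2)))), 2)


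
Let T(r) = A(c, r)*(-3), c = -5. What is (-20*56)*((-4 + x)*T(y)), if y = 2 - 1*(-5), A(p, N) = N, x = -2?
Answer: -141120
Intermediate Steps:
y = 7 (y = 2 + 5 = 7)
T(r) = -3*r (T(r) = r*(-3) = -3*r)
(-20*56)*((-4 + x)*T(y)) = (-20*56)*((-4 - 2)*(-3*7)) = -(-6720)*(-21) = -1120*126 = -141120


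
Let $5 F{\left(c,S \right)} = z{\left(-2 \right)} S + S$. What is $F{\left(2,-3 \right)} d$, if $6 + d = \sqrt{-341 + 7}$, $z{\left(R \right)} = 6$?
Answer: $\frac{126}{5} - \frac{21 i \sqrt{334}}{5} \approx 25.2 - 76.758 i$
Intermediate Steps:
$F{\left(c,S \right)} = \frac{7 S}{5}$ ($F{\left(c,S \right)} = \frac{6 S + S}{5} = \frac{7 S}{5}$)
$d = -6 + i \sqrt{334}$ ($d = -6 + \sqrt{-341 + 7} = -6 + \sqrt{-334} = -6 + i \sqrt{334} \approx -6.0 + 18.276 i$)
$F{\left(2,-3 \right)} d = \frac{7}{5} \left(-3\right) \left(-6 + i \sqrt{334}\right) = - \frac{21 \left(-6 + i \sqrt{334}\right)}{5} = \frac{126}{5} - \frac{21 i \sqrt{334}}{5}$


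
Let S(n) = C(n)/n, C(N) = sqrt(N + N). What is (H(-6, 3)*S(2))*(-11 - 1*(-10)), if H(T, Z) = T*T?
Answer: -36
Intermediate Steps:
H(T, Z) = T**2
C(N) = sqrt(2)*sqrt(N) (C(N) = sqrt(2*N) = sqrt(2)*sqrt(N))
S(n) = sqrt(2)/sqrt(n) (S(n) = (sqrt(2)*sqrt(n))/n = sqrt(2)/sqrt(n))
(H(-6, 3)*S(2))*(-11 - 1*(-10)) = ((-6)**2*(sqrt(2)/sqrt(2)))*(-11 - 1*(-10)) = (36*(sqrt(2)*(sqrt(2)/2)))*(-11 + 10) = (36*1)*(-1) = 36*(-1) = -36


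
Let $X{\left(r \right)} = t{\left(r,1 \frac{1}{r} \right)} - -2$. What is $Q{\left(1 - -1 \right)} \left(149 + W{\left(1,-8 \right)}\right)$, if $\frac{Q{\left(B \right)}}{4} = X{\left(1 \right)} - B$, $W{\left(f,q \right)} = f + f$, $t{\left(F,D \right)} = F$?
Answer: $604$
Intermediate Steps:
$W{\left(f,q \right)} = 2 f$
$X{\left(r \right)} = 2 + r$ ($X{\left(r \right)} = r - -2 = r + 2 = 2 + r$)
$Q{\left(B \right)} = 12 - 4 B$ ($Q{\left(B \right)} = 4 \left(\left(2 + 1\right) - B\right) = 4 \left(3 - B\right) = 12 - 4 B$)
$Q{\left(1 - -1 \right)} \left(149 + W{\left(1,-8 \right)}\right) = \left(12 - 4 \left(1 - -1\right)\right) \left(149 + 2 \cdot 1\right) = \left(12 - 4 \left(1 + 1\right)\right) \left(149 + 2\right) = \left(12 - 8\right) 151 = 4 \cdot 151 = 604$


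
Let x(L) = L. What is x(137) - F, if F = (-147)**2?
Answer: -21472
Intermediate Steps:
F = 21609
x(137) - F = 137 - 1*21609 = 137 - 21609 = -21472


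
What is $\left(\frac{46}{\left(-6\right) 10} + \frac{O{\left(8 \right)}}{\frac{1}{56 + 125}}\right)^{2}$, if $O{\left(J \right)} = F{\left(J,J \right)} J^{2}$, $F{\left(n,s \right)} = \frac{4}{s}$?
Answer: $\frac{30184545169}{900} \approx 3.3538 \cdot 10^{7}$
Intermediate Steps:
$O{\left(J \right)} = 4 J$ ($O{\left(J \right)} = \frac{4}{J} J^{2} = 4 J$)
$\left(\frac{46}{\left(-6\right) 10} + \frac{O{\left(8 \right)}}{\frac{1}{56 + 125}}\right)^{2} = \left(\frac{46}{\left(-6\right) 10} + \frac{4 \cdot 8}{\frac{1}{56 + 125}}\right)^{2} = \left(\frac{46}{-60} + \frac{32}{\frac{1}{181}}\right)^{2} = \left(46 \left(- \frac{1}{60}\right) + 32 \frac{1}{\frac{1}{181}}\right)^{2} = \left(- \frac{23}{30} + 32 \cdot 181\right)^{2} = \left(- \frac{23}{30} + 5792\right)^{2} = \left(\frac{173737}{30}\right)^{2} = \frac{30184545169}{900}$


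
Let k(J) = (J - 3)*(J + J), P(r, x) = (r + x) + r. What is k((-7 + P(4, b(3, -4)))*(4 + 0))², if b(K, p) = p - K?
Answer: 1679616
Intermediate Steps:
P(r, x) = x + 2*r
k(J) = 2*J*(-3 + J) (k(J) = (-3 + J)*(2*J) = 2*J*(-3 + J))
k((-7 + P(4, b(3, -4)))*(4 + 0))² = (2*((-7 + ((-4 - 1*3) + 2*4))*(4 + 0))*(-3 + (-7 + ((-4 - 1*3) + 2*4))*(4 + 0)))² = (2*((-7 + ((-4 - 3) + 8))*4)*(-3 + (-7 + ((-4 - 3) + 8))*4))² = (2*((-7 + (-7 + 8))*4)*(-3 + (-7 + (-7 + 8))*4))² = (2*((-7 + 1)*4)*(-3 + (-7 + 1)*4))² = (2*(-6*4)*(-3 - 6*4))² = (2*(-24)*(-3 - 24))² = (2*(-24)*(-27))² = 1296² = 1679616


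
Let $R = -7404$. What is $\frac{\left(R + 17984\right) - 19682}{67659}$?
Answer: $- \frac{3034}{22553} \approx -0.13453$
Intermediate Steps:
$\frac{\left(R + 17984\right) - 19682}{67659} = \frac{\left(-7404 + 17984\right) - 19682}{67659} = \left(10580 - 19682\right) \frac{1}{67659} = \left(-9102\right) \frac{1}{67659} = - \frac{3034}{22553}$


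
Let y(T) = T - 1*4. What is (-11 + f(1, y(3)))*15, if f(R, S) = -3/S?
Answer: -120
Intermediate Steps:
y(T) = -4 + T (y(T) = T - 4 = -4 + T)
(-11 + f(1, y(3)))*15 = (-11 - 3/(-4 + 3))*15 = (-11 - 3/(-1))*15 = (-11 - 3*(-1))*15 = (-11 + 3)*15 = -8*15 = -120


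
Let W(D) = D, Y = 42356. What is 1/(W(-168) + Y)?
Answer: 1/42188 ≈ 2.3703e-5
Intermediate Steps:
1/(W(-168) + Y) = 1/(-168 + 42356) = 1/42188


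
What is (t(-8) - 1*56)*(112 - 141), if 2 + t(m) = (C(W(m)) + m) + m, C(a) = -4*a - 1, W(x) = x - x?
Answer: 2175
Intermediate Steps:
W(x) = 0
C(a) = -1 - 4*a
t(m) = -3 + 2*m (t(m) = -2 + (((-1 - 4*0) + m) + m) = -2 + (((-1 + 0) + m) + m) = -2 + ((-1 + m) + m) = -2 + (-1 + 2*m) = -3 + 2*m)
(t(-8) - 1*56)*(112 - 141) = ((-3 + 2*(-8)) - 1*56)*(112 - 141) = ((-3 - 16) - 56)*(-29) = (-19 - 56)*(-29) = -75*(-29) = 2175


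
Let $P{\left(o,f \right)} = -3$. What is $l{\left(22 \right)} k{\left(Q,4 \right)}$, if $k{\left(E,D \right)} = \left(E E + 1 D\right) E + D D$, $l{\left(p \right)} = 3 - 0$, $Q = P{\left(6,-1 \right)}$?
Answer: $-69$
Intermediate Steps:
$Q = -3$
$l{\left(p \right)} = 3$ ($l{\left(p \right)} = 3 + 0 = 3$)
$k{\left(E,D \right)} = D^{2} + E \left(D + E^{2}\right)$ ($k{\left(E,D \right)} = \left(E^{2} + D\right) E + D^{2} = \left(D + E^{2}\right) E + D^{2} = E \left(D + E^{2}\right) + D^{2} = D^{2} + E \left(D + E^{2}\right)$)
$l{\left(22 \right)} k{\left(Q,4 \right)} = 3 \left(4^{2} + \left(-3\right)^{3} + 4 \left(-3\right)\right) = 3 \left(16 - 27 - 12\right) = 3 \left(-23\right) = -69$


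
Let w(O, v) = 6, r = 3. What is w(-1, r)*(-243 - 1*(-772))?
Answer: 3174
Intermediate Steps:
w(-1, r)*(-243 - 1*(-772)) = 6*(-243 - 1*(-772)) = 6*(-243 + 772) = 6*529 = 3174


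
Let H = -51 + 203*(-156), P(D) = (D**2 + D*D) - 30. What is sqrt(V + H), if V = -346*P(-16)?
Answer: I*sqrt(198491) ≈ 445.52*I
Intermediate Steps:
P(D) = -30 + 2*D**2 (P(D) = (D**2 + D**2) - 30 = 2*D**2 - 30 = -30 + 2*D**2)
V = -166772 (V = -346*(-30 + 2*(-16)**2) = -346*(-30 + 2*256) = -346*(-30 + 512) = -346*482 = -166772)
H = -31719 (H = -51 - 31668 = -31719)
sqrt(V + H) = sqrt(-166772 - 31719) = sqrt(-198491) = I*sqrt(198491)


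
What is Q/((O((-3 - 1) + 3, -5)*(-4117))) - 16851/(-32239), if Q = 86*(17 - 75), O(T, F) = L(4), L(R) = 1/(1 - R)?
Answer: -413048829/132727963 ≈ -3.1120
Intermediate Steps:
O(T, F) = -1/3 (O(T, F) = -1/(-1 + 4) = -1/3)
Q = -4988 (Q = 86*(-58) = -4988)
Q/((O((-3 - 1) + 3, -5)*(-4117))) - 16851/(-32239) = -4988/((-1/3*(-4117))) - 16851/(-32239) = -4988/4117/3 - 16851*(-1/32239) = -4988*3/4117 + 16851/32239 = -14964/4117 + 16851/32239 = -413048829/132727963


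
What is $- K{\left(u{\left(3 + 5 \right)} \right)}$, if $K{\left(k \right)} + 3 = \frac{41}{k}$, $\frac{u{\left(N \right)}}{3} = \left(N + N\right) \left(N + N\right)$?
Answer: $\frac{2263}{768} \approx 2.9466$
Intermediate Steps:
$u{\left(N \right)} = 12 N^{2}$ ($u{\left(N \right)} = 3 \left(N + N\right) \left(N + N\right) = 3 \cdot 2 N 2 N = 3 \cdot 4 N^{2} = 12 N^{2}$)
$K{\left(k \right)} = -3 + \frac{41}{k}$
$- K{\left(u{\left(3 + 5 \right)} \right)} = - (-3 + \frac{41}{12 \left(3 + 5\right)^{2}}) = - (-3 + \frac{41}{12 \cdot 8^{2}}) = - (-3 + \frac{41}{12 \cdot 64}) = - (-3 + \frac{41}{768}) = \left(-1\right) \left(- \frac{2263}{768}\right) = \frac{2263}{768}$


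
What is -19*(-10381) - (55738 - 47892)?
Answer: 189393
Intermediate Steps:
-19*(-10381) - (55738 - 47892) = 197239 - 1*7846 = 197239 - 7846 = 189393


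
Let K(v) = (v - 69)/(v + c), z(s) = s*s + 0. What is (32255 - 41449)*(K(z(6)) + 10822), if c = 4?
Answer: -1989797659/20 ≈ -9.9490e+7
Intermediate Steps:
z(s) = s² (z(s) = s² + 0 = s²)
K(v) = (-69 + v)/(4 + v) (K(v) = (v - 69)/(v + 4) = (-69 + v)/(4 + v))
(32255 - 41449)*(K(z(6)) + 10822) = (32255 - 41449)*((-69 + 6²)/(4 + 6²) + 10822) = -9194*((-69 + 36)/(4 + 36) + 10822) = -9194*(-33/40 + 10822) = -9194*432847/40 = -1989797659/20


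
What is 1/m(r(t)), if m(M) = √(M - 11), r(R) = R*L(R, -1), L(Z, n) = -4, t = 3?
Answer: -I*√23/23 ≈ -0.20851*I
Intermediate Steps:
r(R) = -4*R (r(R) = R*(-4) = -4*R)
m(M) = √(-11 + M)
1/m(r(t)) = 1/(√(-11 - 4*3)) = 1/(√(-11 - 12)) = 1/(√(-23)) = 1/(I*√23) = -I*√23/23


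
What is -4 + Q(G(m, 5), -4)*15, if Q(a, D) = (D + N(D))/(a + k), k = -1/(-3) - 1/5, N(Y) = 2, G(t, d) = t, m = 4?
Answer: -349/31 ≈ -11.258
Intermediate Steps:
k = 2/15 (k = -1*(-1/3) - 1*1/5 = 1/3 - 1/5 = 2/15 ≈ 0.13333)
Q(a, D) = (2 + D)/(2/15 + a) (Q(a, D) = (D + 2)/(a + 2/15) = (2 + D)/(2/15 + a))
-4 + Q(G(m, 5), -4)*15 = -4 + (15*(2 - 4)/(2 + 15*4))*15 = -4 + (15*(-2)/(2 + 60))*15 = -4 + (15*(-2)/62)*15 = -4 + (15*(1/62)*(-2))*15 = -4 - 15/31*15 = -4 - 225/31 = -349/31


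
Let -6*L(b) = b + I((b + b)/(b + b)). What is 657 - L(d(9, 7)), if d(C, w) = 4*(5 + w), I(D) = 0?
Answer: 665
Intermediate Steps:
d(C, w) = 20 + 4*w
L(b) = -b/6 (L(b) = -(b + 0)/6 = -b/6)
657 - L(d(9, 7)) = 657 - (-1)*(20 + 4*7)/6 = 657 - (-1)*(20 + 28)/6 = 657 - (-1)*48/6 = 657 - 1*(-8) = 657 + 8 = 665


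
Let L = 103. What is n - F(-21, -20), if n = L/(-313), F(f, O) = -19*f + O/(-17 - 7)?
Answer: -751505/1878 ≈ -400.16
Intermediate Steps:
F(f, O) = -19*f - O/24 (F(f, O) = -19*f + O/(-24) = -19*f - O/24)
n = -103/313 (n = 103/(-313) = 103*(-1/313) = -103/313 ≈ -0.32907)
n - F(-21, -20) = -103/313 - (-19*(-21) - 1/24*(-20)) = -103/313 - (399 + ⅚) = -103/313 - 1*2399/6 = -103/313 - 2399/6 = -751505/1878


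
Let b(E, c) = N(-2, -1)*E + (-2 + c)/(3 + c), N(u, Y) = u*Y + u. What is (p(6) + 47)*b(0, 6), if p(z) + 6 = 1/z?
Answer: 494/27 ≈ 18.296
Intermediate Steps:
p(z) = -6 + 1/z
N(u, Y) = u + Y*u (N(u, Y) = Y*u + u = u + Y*u)
b(E, c) = (-2 + c)/(3 + c) (b(E, c) = (-2*(1 - 1))*E + (-2 + c)/(3 + c) = (-2*0)*E + (-2 + c)/(3 + c) = 0*E + (-2 + c)/(3 + c) = 0 + (-2 + c)/(3 + c) = (-2 + c)/(3 + c))
(p(6) + 47)*b(0, 6) = ((-6 + 1/6) + 47)*((-2 + 6)/(3 + 6)) = ((-6 + ⅙) + 47)*(4/9) = (-35/6 + 47)*((⅑)*4) = (247/6)*(4/9) = 494/27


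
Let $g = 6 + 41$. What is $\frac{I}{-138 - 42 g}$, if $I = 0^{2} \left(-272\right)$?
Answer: $0$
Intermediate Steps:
$g = 47$
$I = 0$ ($I = 0 \left(-272\right) = 0$)
$\frac{I}{-138 - 42 g} = \frac{0}{-138 - 1974} = \frac{0}{-2112} = 0 \left(- \frac{1}{2112}\right) = 0$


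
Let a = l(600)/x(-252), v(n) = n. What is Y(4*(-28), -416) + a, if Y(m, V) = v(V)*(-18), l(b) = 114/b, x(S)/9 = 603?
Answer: 4063737619/542700 ≈ 7488.0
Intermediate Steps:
x(S) = 5427 (x(S) = 9*603 = 5427)
Y(m, V) = -18*V (Y(m, V) = V*(-18) = -18*V)
a = 19/542700 (a = (114/600)/5427 = (114*(1/600))*(1/5427) = (19/100)*(1/5427) = 19/542700 ≈ 3.5010e-5)
Y(4*(-28), -416) + a = -18*(-416) + 19/542700 = 7488 + 19/542700 = 4063737619/542700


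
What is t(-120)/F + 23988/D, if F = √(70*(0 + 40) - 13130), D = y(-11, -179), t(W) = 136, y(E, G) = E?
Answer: -23988/11 - 68*I*√10330/5165 ≈ -2180.7 - 1.3381*I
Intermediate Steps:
D = -11
F = I*√10330 (F = √(70*40 - 13130) = √(2800 - 13130) = √(-10330) = I*√10330 ≈ 101.64*I)
t(-120)/F + 23988/D = 136/((I*√10330)) + 23988/(-11) = 136*(-I*√10330/10330) + 23988*(-1/11) = -68*I*√10330/5165 - 23988/11 = -23988/11 - 68*I*√10330/5165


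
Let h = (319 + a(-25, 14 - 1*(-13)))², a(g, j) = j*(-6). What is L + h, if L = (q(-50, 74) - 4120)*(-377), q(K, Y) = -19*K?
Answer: 1219739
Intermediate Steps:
a(g, j) = -6*j
h = 24649 (h = (319 - 6*(14 - 1*(-13)))² = (319 - 6*(14 + 13))² = (319 - 6*27)² = (319 - 162)² = 157² = 24649)
L = 1195090 (L = (-19*(-50) - 4120)*(-377) = (950 - 4120)*(-377) = -3170*(-377) = 1195090)
L + h = 1195090 + 24649 = 1219739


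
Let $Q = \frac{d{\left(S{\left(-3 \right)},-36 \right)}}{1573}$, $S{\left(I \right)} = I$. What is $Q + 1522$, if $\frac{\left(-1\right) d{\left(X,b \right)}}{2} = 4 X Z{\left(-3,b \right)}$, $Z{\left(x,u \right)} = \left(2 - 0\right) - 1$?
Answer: $\frac{2394130}{1573} \approx 1522.0$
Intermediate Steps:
$Z{\left(x,u \right)} = 1$ ($Z{\left(x,u \right)} = \left(2 + 0\right) - 1 = 2 - 1 = 1$)
$d{\left(X,b \right)} = - 8 X$ ($d{\left(X,b \right)} = - 2 \cdot 4 X 1 = - 2 \cdot 4 X = - 8 X$)
$Q = \frac{24}{1573}$ ($Q = \frac{\left(-8\right) \left(-3\right)}{1573} = 24 \cdot \frac{1}{1573} = \frac{24}{1573} \approx 0.015257$)
$Q + 1522 = \frac{24}{1573} + 1522 = \frac{2394130}{1573}$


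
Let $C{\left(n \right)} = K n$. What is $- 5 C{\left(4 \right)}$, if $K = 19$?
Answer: $-380$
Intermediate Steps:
$C{\left(n \right)} = 19 n$
$- 5 C{\left(4 \right)} = - 5 \cdot 19 \cdot 4 = \left(-5\right) 76 = -380$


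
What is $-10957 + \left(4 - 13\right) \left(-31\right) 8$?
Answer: $-8725$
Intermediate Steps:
$-10957 + \left(4 - 13\right) \left(-31\right) 8 = -10957 + \left(-9\right) \left(-31\right) 8 = -10957 + 279 \cdot 8 = -10957 + 2232 = -8725$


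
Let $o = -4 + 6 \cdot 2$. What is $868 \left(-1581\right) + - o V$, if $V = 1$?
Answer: $-1372316$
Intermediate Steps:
$o = 8$ ($o = -4 + 12 = 8$)
$868 \left(-1581\right) + - o V = 868 \left(-1581\right) + \left(-1\right) 8 \cdot 1 = -1372308 - 8 = -1372316$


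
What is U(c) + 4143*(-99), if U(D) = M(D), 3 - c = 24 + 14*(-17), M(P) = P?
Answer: -409940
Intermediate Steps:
c = 217 (c = 3 - (24 + 14*(-17)) = 3 - (24 - 238) = 3 - 1*(-214) = 3 + 214 = 217)
U(D) = D
U(c) + 4143*(-99) = 217 + 4143*(-99) = 217 - 410157 = -409940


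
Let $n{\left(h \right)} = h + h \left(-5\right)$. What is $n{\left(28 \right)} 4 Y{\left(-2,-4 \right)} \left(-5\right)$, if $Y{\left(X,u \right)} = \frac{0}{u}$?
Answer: $0$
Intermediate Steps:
$Y{\left(X,u \right)} = 0$
$n{\left(h \right)} = - 4 h$ ($n{\left(h \right)} = h - 5 h = - 4 h$)
$n{\left(28 \right)} 4 Y{\left(-2,-4 \right)} \left(-5\right) = \left(-4\right) 28 \cdot 4 \cdot 0 \left(-5\right) = - 112 \cdot 0 \left(-5\right) = \left(-112\right) 0 = 0$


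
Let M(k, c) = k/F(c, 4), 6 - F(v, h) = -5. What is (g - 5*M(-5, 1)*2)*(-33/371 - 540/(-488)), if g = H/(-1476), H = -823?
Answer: 1272042109/244957944 ≈ 5.1929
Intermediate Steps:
F(v, h) = 11 (F(v, h) = 6 - 1*(-5) = 6 + 5 = 11)
g = 823/1476 (g = -823/(-1476) = -823*(-1/1476) = 823/1476 ≈ 0.55759)
M(k, c) = k/11
(g - 5*M(-5, 1)*2)*(-33/371 - 540/(-488)) = (823/1476 - 5*(-5)/11*2)*(-33/371 - 540/(-488)) = (823/1476 - 5*(-5/11)*2)*(-33*1/371 - 540*(-1/488)) = (823/1476 + (25/11)*2)*(-33/371 + 135/122) = (823/1476 + 50/11)*(46059/45262) = (82853/16236)*(46059/45262) = 1272042109/244957944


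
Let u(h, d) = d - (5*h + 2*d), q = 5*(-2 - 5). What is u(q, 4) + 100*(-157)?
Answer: -15529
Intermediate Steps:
q = -35 (q = 5*(-7) = -35)
u(h, d) = -d - 5*h (u(h, d) = d - (2*d + 5*h) = d + (-5*h - 2*d) = -d - 5*h)
u(q, 4) + 100*(-157) = (-1*4 - 5*(-35)) + 100*(-157) = (-4 + 175) - 15700 = 171 - 15700 = -15529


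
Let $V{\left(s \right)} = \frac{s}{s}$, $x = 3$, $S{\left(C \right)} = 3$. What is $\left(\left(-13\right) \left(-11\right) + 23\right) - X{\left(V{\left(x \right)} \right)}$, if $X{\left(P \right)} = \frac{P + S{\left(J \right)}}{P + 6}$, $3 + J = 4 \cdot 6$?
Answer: $\frac{1158}{7} \approx 165.43$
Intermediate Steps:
$J = 21$ ($J = -3 + 4 \cdot 6 = -3 + 24 = 21$)
$V{\left(s \right)} = 1$
$X{\left(P \right)} = \frac{3 + P}{6 + P}$ ($X{\left(P \right)} = \frac{P + 3}{P + 6} = \frac{3 + P}{6 + P}$)
$\left(\left(-13\right) \left(-11\right) + 23\right) - X{\left(V{\left(x \right)} \right)} = \left(\left(-13\right) \left(-11\right) + 23\right) - \frac{3 + 1}{6 + 1} = \left(143 + 23\right) - \frac{1}{7} \cdot 4 = 166 - \frac{1}{7} \cdot 4 = 166 - \frac{4}{7} = \frac{1158}{7}$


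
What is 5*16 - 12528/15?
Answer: -3776/5 ≈ -755.20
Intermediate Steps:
5*16 - 12528/15 = 80 - 12528/15 = 80 - 116*36/5 = 80 - 4176/5 = -3776/5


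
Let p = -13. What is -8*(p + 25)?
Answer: -96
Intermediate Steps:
-8*(p + 25) = -8*(-13 + 25) = -8*12 = -96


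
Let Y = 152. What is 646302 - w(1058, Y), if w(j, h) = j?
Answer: 645244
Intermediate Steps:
646302 - w(1058, Y) = 646302 - 1*1058 = 646302 - 1058 = 645244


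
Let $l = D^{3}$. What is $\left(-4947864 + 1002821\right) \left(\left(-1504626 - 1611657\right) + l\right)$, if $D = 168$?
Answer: $-6412071695007$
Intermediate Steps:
$l = 4741632$ ($l = 168^{3} = 4741632$)
$\left(-4947864 + 1002821\right) \left(\left(-1504626 - 1611657\right) + l\right) = \left(-4947864 + 1002821\right) \left(\left(-1504626 - 1611657\right) + 4741632\right) = - 3945043 \left(\left(-1504626 - 1611657\right) + 4741632\right) = - 3945043 \left(-3116283 + 4741632\right) = \left(-3945043\right) 1625349 = -6412071695007$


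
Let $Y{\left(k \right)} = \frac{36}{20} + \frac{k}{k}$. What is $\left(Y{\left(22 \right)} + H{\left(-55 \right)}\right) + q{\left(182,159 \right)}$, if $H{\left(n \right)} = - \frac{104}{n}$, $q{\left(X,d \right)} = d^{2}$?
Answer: $\frac{1390713}{55} \approx 25286.0$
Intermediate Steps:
$Y{\left(k \right)} = \frac{14}{5}$ ($Y{\left(k \right)} = 36 \cdot \frac{1}{20} + 1 = \frac{9}{5} + 1 = \frac{14}{5}$)
$\left(Y{\left(22 \right)} + H{\left(-55 \right)}\right) + q{\left(182,159 \right)} = \left(\frac{14}{5} - \frac{104}{-55}\right) + 159^{2} = \left(\frac{14}{5} - - \frac{104}{55}\right) + 25281 = \left(\frac{14}{5} + \frac{104}{55}\right) + 25281 = \frac{258}{55} + 25281 = \frac{1390713}{55}$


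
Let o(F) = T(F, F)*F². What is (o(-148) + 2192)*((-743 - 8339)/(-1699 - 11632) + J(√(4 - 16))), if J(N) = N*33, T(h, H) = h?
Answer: -29422047200/13331 - 213813600*I*√3 ≈ -2.207e+6 - 3.7034e+8*I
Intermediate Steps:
J(N) = 33*N
o(F) = F³ (o(F) = F*F² = F³)
(o(-148) + 2192)*((-743 - 8339)/(-1699 - 11632) + J(√(4 - 16))) = ((-148)³ + 2192)*((-743 - 8339)/(-1699 - 11632) + 33*√(4 - 16)) = (-3241792 + 2192)*(-9082/(-13331) + 33*√(-12)) = -3239600*(-9082*(-1/13331) + 33*(2*I*√3)) = -3239600*(9082/13331 + 66*I*√3) = -29422047200/13331 - 213813600*I*√3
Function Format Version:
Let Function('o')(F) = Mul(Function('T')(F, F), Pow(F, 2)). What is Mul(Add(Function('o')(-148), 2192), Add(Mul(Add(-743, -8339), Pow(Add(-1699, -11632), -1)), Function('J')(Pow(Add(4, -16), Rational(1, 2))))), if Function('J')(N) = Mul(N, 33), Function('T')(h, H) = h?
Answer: Add(Rational(-29422047200, 13331), Mul(-213813600, I, Pow(3, Rational(1, 2)))) ≈ Add(-2.2070e+6, Mul(-3.7034e+8, I))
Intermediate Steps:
Function('J')(N) = Mul(33, N)
Function('o')(F) = Pow(F, 3) (Function('o')(F) = Mul(F, Pow(F, 2)) = Pow(F, 3))
Mul(Add(Function('o')(-148), 2192), Add(Mul(Add(-743, -8339), Pow(Add(-1699, -11632), -1)), Function('J')(Pow(Add(4, -16), Rational(1, 2))))) = Mul(Add(Pow(-148, 3), 2192), Add(Mul(Add(-743, -8339), Pow(Add(-1699, -11632), -1)), Mul(33, Pow(Add(4, -16), Rational(1, 2))))) = Mul(Add(-3241792, 2192), Add(Mul(-9082, Pow(-13331, -1)), Mul(33, Pow(-12, Rational(1, 2))))) = Mul(-3239600, Add(Mul(-9082, Rational(-1, 13331)), Mul(33, Mul(2, I, Pow(3, Rational(1, 2)))))) = Mul(-3239600, Add(Rational(9082, 13331), Mul(66, I, Pow(3, Rational(1, 2))))) = Add(Rational(-29422047200, 13331), Mul(-213813600, I, Pow(3, Rational(1, 2))))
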